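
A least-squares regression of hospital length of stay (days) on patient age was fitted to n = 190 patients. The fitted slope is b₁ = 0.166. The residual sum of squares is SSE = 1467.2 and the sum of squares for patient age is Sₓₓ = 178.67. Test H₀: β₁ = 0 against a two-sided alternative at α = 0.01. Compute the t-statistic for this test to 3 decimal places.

MSE = SSE/(n − 2) = 1467.2/188 = 7.80426.
SE(b₁) = √(MSE/Sₓₓ) = √(7.80426/178.67) = 0.208997.
t = 0.166 / 0.208997 = 0.794.
df = n − 2 = 188.
Two-sided p ≈ 0.4280, which is ≥ 0.01, so fail to reject H₀.
The data do not give significant evidence of an association between patient age and hospital length of stay.

t = 0.794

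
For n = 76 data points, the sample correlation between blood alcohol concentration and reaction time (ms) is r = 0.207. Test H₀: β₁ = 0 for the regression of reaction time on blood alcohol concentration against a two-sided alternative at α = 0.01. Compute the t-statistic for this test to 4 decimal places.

t = r·√(n − 2)/√(1 − r²) = 0.207·√74/√0.957151 = 1.8201.
df = n − 2 = 74.
Two-sided p ≈ 0.0728, which is ≥ 0.01, so fail to reject H₀.
The data do not give significant evidence of a linear association between blood alcohol concentration and reaction time.

t = 1.8201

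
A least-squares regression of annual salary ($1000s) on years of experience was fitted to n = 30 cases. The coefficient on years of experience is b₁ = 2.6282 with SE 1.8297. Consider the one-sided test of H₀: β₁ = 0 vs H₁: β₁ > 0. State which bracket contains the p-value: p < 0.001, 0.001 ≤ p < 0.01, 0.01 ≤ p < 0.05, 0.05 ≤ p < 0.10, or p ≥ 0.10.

t = 2.6282 / 1.8297 = 1.436.
df = n − 2 = 30 − 2 = 28.
One-sided p = P(T_{28} > t) ≈ 0.0810.
So 0.05 ≤ p < 0.10.

0.05 ≤ p < 0.10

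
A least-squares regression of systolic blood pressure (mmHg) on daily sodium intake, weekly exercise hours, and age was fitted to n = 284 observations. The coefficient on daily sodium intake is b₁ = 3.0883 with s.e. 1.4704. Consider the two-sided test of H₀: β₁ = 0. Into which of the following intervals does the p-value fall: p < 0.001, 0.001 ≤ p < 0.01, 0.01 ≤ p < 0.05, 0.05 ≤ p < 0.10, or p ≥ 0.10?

0.01 ≤ p < 0.05

t = 3.0883 / 1.4704 = 2.100.
df = n − k − 1 = 284 − 3 − 1 = 280.
Two-sided p = 2·P(T_{280} > |t|) ≈ 0.0366.
So 0.01 ≤ p < 0.05.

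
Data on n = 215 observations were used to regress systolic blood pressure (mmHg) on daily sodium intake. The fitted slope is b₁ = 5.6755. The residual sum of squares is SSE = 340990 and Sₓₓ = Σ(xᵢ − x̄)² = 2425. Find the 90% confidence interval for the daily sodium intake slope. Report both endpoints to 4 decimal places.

MSE = SSE/(n − 2) = 340990/213 = 1600.89.
SE(b₁) = √(MSE/Sₓₓ) = √(1600.89/2425) = 0.812503.
df = n − 2 = 213.
t* = t_{0.05, 213} = 1.652039.
Margin = t* × SE = 1.652039 × 0.812503 = 1.342287.
CI: 5.6755 ± 1.342287 → (4.3332, 7.0178).
With 90% confidence, each one-unit increase in daily sodium intake is associated with a change of between 4.3332 and 7.0178 mmHg in systolic blood pressure.

(4.3332, 7.0178)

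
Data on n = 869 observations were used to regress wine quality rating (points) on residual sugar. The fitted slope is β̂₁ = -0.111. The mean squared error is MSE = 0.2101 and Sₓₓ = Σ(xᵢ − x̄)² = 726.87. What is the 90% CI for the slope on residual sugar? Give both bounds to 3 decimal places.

(-0.139, -0.083)

SE(β̂₁) = √(MSE/Sₓₓ) = √(0.2101/726.87) = 0.0170014.
df = n − 2 = 867.
t* = t_{0.05, 867} = 1.646613.
Margin = t* × SE = 1.646613 × 0.0170014 = 0.02799.
CI: -0.111 ± 0.02799 → (-0.139, -0.083).
With 90% confidence, each one-unit increase in residual sugar is associated with a change of between -0.139 and -0.083 points in wine quality rating.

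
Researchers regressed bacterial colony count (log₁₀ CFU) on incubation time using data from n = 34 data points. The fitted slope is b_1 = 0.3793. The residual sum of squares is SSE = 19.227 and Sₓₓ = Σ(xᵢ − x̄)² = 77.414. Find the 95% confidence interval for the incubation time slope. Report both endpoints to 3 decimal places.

MSE = SSE/(n − 2) = 19.227/32 = 0.600844.
SE(b_1) = √(MSE/Sₓₓ) = √(0.600844/77.414) = 0.088099.
df = n − 2 = 32.
t* = t_{0.025, 32} = 2.036933.
Margin = t* × SE = 2.036933 × 0.088099 = 0.17945.
CI: 0.3793 ± 0.17945 → (0.200, 0.559).
With 95% confidence, each one-unit increase in incubation time is associated with a change of between 0.200 and 0.559 log₁₀ CFU in bacterial colony count.

(0.200, 0.559)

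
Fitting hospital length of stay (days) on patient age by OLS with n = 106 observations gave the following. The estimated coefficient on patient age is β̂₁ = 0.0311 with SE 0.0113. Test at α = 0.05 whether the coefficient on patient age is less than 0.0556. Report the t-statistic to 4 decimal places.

t = -2.1681

H₀: β₁ = 0.0556 vs H₁: β₁ < 0.0556.
t = (β̂₁ − β₁⁰)/SE = (0.0311 − 0.0556) / 0.0113 = -2.1681.
df = n − 2 = 106 − 2 = 104.
One-sided p ≈ 0.0162, which is < 0.05, so reject H₀.
There is evidence that the true slope on patient age is below 0.0556 days per unit.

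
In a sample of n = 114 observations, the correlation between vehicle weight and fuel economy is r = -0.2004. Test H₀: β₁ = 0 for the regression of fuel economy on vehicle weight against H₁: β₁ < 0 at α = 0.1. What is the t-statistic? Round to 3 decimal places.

t = -2.165

t = r·√(n − 2)/√(1 − r²) = -0.2004·√112/√0.95984 = -2.165.
df = n − 2 = 112.
One-sided p ≈ 0.0163, which is < 0.1, so reject H₀.
There is evidence of a linear association between vehicle weight and fuel economy.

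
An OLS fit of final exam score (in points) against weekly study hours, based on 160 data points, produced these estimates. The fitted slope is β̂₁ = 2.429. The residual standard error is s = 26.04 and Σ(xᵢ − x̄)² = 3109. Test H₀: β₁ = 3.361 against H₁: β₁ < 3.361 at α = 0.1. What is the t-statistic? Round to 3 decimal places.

SE(β̂₁) = s/√Sₓₓ = 26.04/√3109 = 0.467015.
t = (2.429 − 3.361) / 0.467015 = -1.996.
df = n − 2 = 158.
One-sided p ≈ 0.0238, which is < 0.1, so reject H₀.
There is evidence that the true slope on weekly study hours is below 3.361 points per unit.

t = -1.996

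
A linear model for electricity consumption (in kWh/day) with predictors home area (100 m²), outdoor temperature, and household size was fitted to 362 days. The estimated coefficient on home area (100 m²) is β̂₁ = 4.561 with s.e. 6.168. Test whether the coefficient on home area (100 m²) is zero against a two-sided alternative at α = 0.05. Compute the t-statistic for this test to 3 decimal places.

t = 0.739

H₀: β₁ = 0 vs H₁: β₁ ≠ 0.
t = (β̂₁ − β₁⁰)/SE = 4.561 / 6.168 = 0.739.
df = n − k − 1 = 362 − 3 − 1 = 358.
Two-sided p ≈ 0.4601, which is ≥ 0.05, so fail to reject H₀.
The data do not give significant evidence of an association between home area (100 m²) and electricity consumption, after adjusting for the other predictors.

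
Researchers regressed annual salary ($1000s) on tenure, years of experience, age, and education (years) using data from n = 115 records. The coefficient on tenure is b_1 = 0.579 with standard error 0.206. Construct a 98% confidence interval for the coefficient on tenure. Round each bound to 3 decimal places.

df = n − k − 1 = 115 − 4 − 1 = 110.
t* = t_{0.01, 110} = 2.360726.
Margin = t* × SE = 2.360726 × 0.206 = 0.48631.
CI: 0.579 ± 0.48631 → (0.093, 1.065).
With 98% confidence, each one-unit increase in tenure is associated with a change of between 0.093 and 1.065 $1000s in annual salary, holding the other predictors fixed.

(0.093, 1.065)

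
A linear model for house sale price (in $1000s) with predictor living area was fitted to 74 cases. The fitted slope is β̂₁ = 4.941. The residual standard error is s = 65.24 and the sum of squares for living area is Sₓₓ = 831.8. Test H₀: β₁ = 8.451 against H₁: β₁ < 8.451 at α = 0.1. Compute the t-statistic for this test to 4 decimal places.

t = -1.5517

SE(β̂₁) = s/√Sₓₓ = 65.24/√831.8 = 2.26206.
t = (4.941 − 8.451) / 2.26206 = -1.5517.
df = n − 2 = 72.
One-sided p ≈ 0.0626, which is < 0.1, so reject H₀.
There is evidence that the true slope on living area is below 8.451 $1000s per unit.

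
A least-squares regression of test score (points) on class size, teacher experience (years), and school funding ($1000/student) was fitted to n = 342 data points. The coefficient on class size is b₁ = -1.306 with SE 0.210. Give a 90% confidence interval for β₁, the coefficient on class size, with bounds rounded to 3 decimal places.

(-1.652, -0.960)

df = n − k − 1 = 342 − 3 − 1 = 338.
t* = t_{0.05, 338} = 1.649374.
Margin = t* × SE = 1.649374 × 0.210 = 0.34637.
CI: -1.306 ± 0.34637 → (-1.652, -0.960).
With 90% confidence, each one-unit increase in class size is associated with a change of between -1.652 and -0.960 points in test score, holding the other predictors fixed.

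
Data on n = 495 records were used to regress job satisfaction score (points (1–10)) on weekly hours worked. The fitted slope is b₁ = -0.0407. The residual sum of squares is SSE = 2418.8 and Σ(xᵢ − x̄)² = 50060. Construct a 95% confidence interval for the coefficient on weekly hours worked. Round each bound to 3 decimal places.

MSE = SSE/(n − 2) = 2418.8/493 = 4.90629.
SE(b₁) = √(MSE/Sₓₓ) = √(4.90629/50060) = 0.00989991.
df = n − 2 = 493.
t* = t_{0.025, 493} = 1.964788.
Margin = t* × SE = 1.964788 × 0.00989991 = 0.01945.
CI: -0.0407 ± 0.01945 → (-0.060, -0.021).
With 95% confidence, each one-unit increase in weekly hours worked is associated with a change of between -0.060 and -0.021 points (1–10) in job satisfaction score.

(-0.060, -0.021)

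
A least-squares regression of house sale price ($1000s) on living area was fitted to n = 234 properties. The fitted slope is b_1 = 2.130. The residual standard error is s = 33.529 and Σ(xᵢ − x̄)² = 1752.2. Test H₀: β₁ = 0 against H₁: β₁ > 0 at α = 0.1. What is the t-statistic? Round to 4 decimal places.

SE(b_1) = s/√Sₓₓ = 33.529/√1752.2 = 0.800993.
t = 2.130 / 0.800993 = 2.6592.
df = n − 2 = 232.
One-sided p ≈ 0.0042, which is < 0.1, so reject H₀.
There is evidence that the true slope on living area is positive.

t = 2.6592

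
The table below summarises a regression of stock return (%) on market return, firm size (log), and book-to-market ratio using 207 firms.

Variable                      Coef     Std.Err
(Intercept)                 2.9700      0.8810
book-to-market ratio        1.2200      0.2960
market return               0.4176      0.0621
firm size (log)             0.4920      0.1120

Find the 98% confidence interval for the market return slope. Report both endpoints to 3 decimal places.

Read off: b = 0.4176, SE = 0.0621 for market return.
df = n − k − 1 = 207 − 3 − 1 = 203.
t* = t_{0.01, 203} = 2.344857.
Margin = t* × SE = 2.344857 × 0.0621 = 0.14562.
CI: 0.4176 ± 0.14562 → (0.272, 0.563).

(0.272, 0.563)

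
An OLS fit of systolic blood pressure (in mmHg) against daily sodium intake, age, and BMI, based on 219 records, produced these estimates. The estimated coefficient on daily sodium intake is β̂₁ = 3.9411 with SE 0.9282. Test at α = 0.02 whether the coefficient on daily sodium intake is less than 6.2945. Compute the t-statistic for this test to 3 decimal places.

H₀: β₁ = 6.2945 vs H₁: β₁ < 6.2945.
t = (β̂₁ − β₁⁰)/SE = (3.9411 − 6.2945) / 0.9282 = -2.535.
df = n − k − 1 = 219 − 3 − 1 = 215.
One-sided p ≈ 0.0060, which is < 0.02, so reject H₀.
There is evidence that the true slope on daily sodium intake is below 6.2945 mmHg per unit, holding the other predictors fixed.

t = -2.535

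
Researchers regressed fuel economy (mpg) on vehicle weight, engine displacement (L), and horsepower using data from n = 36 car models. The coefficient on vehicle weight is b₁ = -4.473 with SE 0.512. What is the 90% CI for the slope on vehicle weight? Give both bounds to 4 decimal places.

df = n − k − 1 = 36 − 3 − 1 = 32.
t* = t_{0.05, 32} = 1.693889.
Margin = t* × SE = 1.693889 × 0.512 = 0.867271.
CI: -4.473 ± 0.867271 → (-5.3403, -3.6057).
With 90% confidence, each one-unit increase in vehicle weight is associated with a change of between -5.3403 and -3.6057 mpg in fuel economy, holding the other predictors fixed.

(-5.3403, -3.6057)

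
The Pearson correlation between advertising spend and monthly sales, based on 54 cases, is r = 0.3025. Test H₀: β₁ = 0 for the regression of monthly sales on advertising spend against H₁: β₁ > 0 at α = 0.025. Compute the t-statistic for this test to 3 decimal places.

t = 2.289

t = r·√(n − 2)/√(1 − r²) = 0.3025·√52/√0.908494 = 2.289.
df = n − 2 = 52.
One-sided p ≈ 0.0131, which is < 0.025, so reject H₀.
There is evidence of a linear association between advertising spend and monthly sales.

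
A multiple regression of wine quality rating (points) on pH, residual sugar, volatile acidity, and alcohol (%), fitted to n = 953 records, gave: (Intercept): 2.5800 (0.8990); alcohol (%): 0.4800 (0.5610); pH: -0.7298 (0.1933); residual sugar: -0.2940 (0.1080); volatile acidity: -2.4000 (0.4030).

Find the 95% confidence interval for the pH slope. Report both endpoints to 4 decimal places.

Read off: b = -0.7298, SE = 0.1933 for pH.
df = n − k − 1 = 953 − 4 − 1 = 948.
t* = t_{0.025, 948} = 1.96247.
Margin = t* × SE = 1.96247 × 0.1933 = 0.379345.
CI: -0.7298 ± 0.379345 → (-1.1091, -0.3505).

(-1.1091, -0.3505)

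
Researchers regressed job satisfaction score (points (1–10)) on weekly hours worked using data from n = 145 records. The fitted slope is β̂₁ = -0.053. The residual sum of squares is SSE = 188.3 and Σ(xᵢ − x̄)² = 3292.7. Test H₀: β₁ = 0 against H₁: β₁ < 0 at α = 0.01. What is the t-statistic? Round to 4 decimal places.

t = -2.6503

MSE = SSE/(n − 2) = 188.3/143 = 1.31678.
SE(β̂₁) = √(MSE/Sₓₓ) = √(1.31678/3292.7) = 0.0199977.
t = -0.053 / 0.0199977 = -2.6503.
df = n − 2 = 143.
One-sided p ≈ 0.0045, which is < 0.01, so reject H₀.
There is evidence that the true slope on weekly hours worked is negative.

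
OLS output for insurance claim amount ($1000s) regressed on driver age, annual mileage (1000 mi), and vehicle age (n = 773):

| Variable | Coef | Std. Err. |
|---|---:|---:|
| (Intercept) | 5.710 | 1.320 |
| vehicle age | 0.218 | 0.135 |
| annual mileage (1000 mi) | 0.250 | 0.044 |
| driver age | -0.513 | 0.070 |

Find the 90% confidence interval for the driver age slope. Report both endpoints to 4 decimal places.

Read off: b = -0.513, SE = 0.070 for driver age.
df = n − k − 1 = 773 − 3 − 1 = 769.
t* = t_{0.05, 769} = 1.646838.
Margin = t* × SE = 1.646838 × 0.070 = 0.115279.
CI: -0.513 ± 0.115279 → (-0.6283, -0.3977).

(-0.6283, -0.3977)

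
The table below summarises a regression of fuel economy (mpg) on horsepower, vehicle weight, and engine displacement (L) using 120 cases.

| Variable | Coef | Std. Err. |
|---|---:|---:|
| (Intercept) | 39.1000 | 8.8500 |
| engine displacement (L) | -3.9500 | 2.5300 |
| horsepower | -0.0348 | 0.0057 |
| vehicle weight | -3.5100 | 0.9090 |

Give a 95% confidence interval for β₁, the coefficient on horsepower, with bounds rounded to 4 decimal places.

Read off: b = -0.0348, SE = 0.0057 for horsepower.
df = n − k − 1 = 120 − 3 − 1 = 116.
t* = t_{0.025, 116} = 1.980626.
Margin = t* × SE = 1.980626 × 0.0057 = 0.011290.
CI: -0.0348 ± 0.011290 → (-0.0461, -0.0235).

(-0.0461, -0.0235)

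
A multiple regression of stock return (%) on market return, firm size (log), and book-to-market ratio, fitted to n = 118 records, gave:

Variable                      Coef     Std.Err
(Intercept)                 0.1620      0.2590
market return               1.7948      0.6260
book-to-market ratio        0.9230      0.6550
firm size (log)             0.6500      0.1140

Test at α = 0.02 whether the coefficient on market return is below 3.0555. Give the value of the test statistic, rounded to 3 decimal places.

Read off: b = 1.7948, SE = 0.6260 for market return.
H₀: β₁ = 3.0555 vs H₁: β₁ < 3.0555.
t = (1.7948 − 3.0555) / 0.6260 = -2.014.
df = n − k − 1 = 118 − 3 − 1 = 114.
One-sided p ≈ 0.0232, which is ≥ 0.02, so fail to reject H₀.
The data do not give significant evidence that the true slope on market return is below 3.0555 % per unit, holding the other predictors fixed.

t = -2.014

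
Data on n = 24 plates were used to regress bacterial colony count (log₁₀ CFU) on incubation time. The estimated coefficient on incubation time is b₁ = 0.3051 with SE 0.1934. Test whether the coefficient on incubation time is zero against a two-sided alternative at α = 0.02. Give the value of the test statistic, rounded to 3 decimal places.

H₀: β₁ = 0 vs H₁: β₁ ≠ 0.
t = (b₁ − β₁⁰)/SE = 0.3051 / 0.1934 = 1.578.
df = n − 2 = 24 − 2 = 22.
Two-sided p ≈ 0.1289, which is ≥ 0.02, so fail to reject H₀.
The data do not give significant evidence of an association between incubation time and bacterial colony count.

t = 1.578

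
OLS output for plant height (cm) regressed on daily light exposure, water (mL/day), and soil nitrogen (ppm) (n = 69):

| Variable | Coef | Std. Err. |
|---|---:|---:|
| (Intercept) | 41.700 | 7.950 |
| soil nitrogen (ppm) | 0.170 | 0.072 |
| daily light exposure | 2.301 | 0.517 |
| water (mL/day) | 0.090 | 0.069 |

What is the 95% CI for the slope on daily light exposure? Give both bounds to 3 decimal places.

(1.268, 3.334)

Read off: b = 2.301, SE = 0.517 for daily light exposure.
df = n − k − 1 = 69 − 3 − 1 = 65.
t* = t_{0.025, 65} = 1.997138.
Margin = t* × SE = 1.997138 × 0.517 = 1.03252.
CI: 2.301 ± 1.03252 → (1.268, 3.334).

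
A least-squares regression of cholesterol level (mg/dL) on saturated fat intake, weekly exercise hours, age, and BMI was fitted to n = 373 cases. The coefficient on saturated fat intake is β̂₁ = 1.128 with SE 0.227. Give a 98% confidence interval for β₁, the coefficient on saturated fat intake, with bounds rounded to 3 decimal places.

(0.598, 1.658)

df = n − k − 1 = 373 − 4 − 1 = 368.
t* = t_{0.01, 368} = 2.336524.
Margin = t* × SE = 2.336524 × 0.227 = 0.53039.
CI: 1.128 ± 0.53039 → (0.598, 1.658).
With 98% confidence, each one-unit increase in saturated fat intake is associated with a change of between 0.598 and 1.658 mg/dL in cholesterol level, holding the other predictors fixed.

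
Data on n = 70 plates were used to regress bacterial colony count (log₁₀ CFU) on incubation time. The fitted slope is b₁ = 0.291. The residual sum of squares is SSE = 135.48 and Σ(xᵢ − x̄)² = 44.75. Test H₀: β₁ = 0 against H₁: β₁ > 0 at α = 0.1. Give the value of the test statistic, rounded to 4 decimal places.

MSE = SSE/(n − 2) = 135.48/68 = 1.99235.
SE(b₁) = √(MSE/Sₓₓ) = √(1.99235/44.75) = 0.211002.
t = 0.291 / 0.211002 = 1.3791.
df = n − 2 = 68.
One-sided p ≈ 0.0862, which is < 0.1, so reject H₀.
There is evidence that the true slope on incubation time is positive.

t = 1.3791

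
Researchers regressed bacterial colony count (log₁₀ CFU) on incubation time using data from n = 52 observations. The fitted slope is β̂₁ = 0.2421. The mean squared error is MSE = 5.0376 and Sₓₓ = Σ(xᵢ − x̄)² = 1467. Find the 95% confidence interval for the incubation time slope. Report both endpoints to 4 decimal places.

(0.1244, 0.3598)

SE(β̂₁) = √(MSE/Sₓₓ) = √(5.0376/1467) = 0.0585999.
df = n − 2 = 50.
t* = t_{0.025, 50} = 2.008559.
Margin = t* × SE = 2.008559 × 0.0585999 = 0.117701.
CI: 0.2421 ± 0.117701 → (0.1244, 0.3598).
With 95% confidence, each one-unit increase in incubation time is associated with a change of between 0.1244 and 0.3598 log₁₀ CFU in bacterial colony count.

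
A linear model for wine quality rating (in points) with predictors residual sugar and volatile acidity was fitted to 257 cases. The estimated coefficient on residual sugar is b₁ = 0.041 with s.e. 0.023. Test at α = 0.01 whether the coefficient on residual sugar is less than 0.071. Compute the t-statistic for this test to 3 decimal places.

t = -1.304

H₀: β₁ = 0.071 vs H₁: β₁ < 0.071.
t = (b₁ − β₁⁰)/SE = (0.041 − 0.071) / 0.023 = -1.304.
df = n − k − 1 = 257 − 2 − 1 = 254.
One-sided p ≈ 0.0966, which is ≥ 0.01, so fail to reject H₀.
The data do not give significant evidence that the true slope on residual sugar is below 0.071 points per unit, holding the other predictors fixed.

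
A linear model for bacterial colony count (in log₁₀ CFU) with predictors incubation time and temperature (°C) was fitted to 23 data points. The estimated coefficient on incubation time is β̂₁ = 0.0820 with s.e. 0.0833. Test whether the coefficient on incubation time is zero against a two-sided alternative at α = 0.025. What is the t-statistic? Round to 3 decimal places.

t = 0.984

H₀: β₁ = 0 vs H₁: β₁ ≠ 0.
t = (β̂₁ − β₁⁰)/SE = 0.0820 / 0.0833 = 0.984.
df = n − k − 1 = 23 − 2 − 1 = 20.
Two-sided p ≈ 0.3367, which is ≥ 0.025, so fail to reject H₀.
The data do not give significant evidence of an association between incubation time and bacterial colony count, after adjusting for the other predictors.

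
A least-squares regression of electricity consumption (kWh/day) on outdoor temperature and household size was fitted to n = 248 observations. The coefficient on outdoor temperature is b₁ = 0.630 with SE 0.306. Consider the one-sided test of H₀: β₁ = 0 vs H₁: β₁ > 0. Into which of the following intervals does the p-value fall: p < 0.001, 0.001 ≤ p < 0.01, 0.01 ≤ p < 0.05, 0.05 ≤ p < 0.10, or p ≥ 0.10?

0.01 ≤ p < 0.05

t = 0.630 / 0.306 = 2.059.
df = n − k − 1 = 248 − 2 − 1 = 245.
One-sided p = P(T_{245} > t) ≈ 0.0203.
So 0.01 ≤ p < 0.05.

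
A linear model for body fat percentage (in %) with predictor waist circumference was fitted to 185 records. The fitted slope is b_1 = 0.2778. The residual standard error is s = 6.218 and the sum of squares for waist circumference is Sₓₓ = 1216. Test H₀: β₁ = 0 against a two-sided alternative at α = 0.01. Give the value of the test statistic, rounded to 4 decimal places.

SE(b_1) = s/√Sₓₓ = 6.218/√1216 = 0.178313.
t = 0.2778 / 0.178313 = 1.5579.
df = n − 2 = 183.
Two-sided p ≈ 0.1210, which is ≥ 0.01, so fail to reject H₀.
The data do not give significant evidence of an association between waist circumference and body fat percentage.

t = 1.5579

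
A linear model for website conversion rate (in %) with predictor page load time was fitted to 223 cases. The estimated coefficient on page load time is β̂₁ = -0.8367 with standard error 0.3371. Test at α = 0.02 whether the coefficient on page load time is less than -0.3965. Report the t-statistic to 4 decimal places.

H₀: β₁ = -0.3965 vs H₁: β₁ < -0.3965.
t = (β̂₁ − β₁⁰)/SE = (-0.8367 − (-0.3965)) / 0.3371 = -1.3058.
df = n − 2 = 223 − 2 = 221.
One-sided p ≈ 0.0965, which is ≥ 0.02, so fail to reject H₀.
The data do not give significant evidence that the true slope on page load time is below -0.3965 % per unit.

t = -1.3058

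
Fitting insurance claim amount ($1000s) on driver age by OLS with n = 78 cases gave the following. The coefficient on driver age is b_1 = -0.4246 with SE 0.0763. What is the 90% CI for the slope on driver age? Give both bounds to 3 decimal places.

df = n − 2 = 78 − 2 = 76.
t* = t_{0.05, 76} = 1.665151.
Margin = t* × SE = 1.665151 × 0.0763 = 0.12705.
CI: -0.4246 ± 0.12705 → (-0.552, -0.298).
With 90% confidence, each one-unit increase in driver age is associated with a change of between -0.552 and -0.298 $1000s in insurance claim amount.

(-0.552, -0.298)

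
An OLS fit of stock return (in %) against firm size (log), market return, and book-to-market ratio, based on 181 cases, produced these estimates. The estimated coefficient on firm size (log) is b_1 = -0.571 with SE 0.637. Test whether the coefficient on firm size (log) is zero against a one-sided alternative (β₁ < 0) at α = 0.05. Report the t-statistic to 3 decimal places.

t = -0.896

H₀: β₁ = 0 vs H₁: β₁ < 0.
t = (b_1 − β₁⁰)/SE = -0.571 / 0.637 = -0.896.
df = n − k − 1 = 181 − 3 − 1 = 177.
One-sided p ≈ 0.1856, which is ≥ 0.05, so fail to reject H₀.
The data do not give significant evidence that the true slope on firm size (log) is negative, holding the other predictors fixed.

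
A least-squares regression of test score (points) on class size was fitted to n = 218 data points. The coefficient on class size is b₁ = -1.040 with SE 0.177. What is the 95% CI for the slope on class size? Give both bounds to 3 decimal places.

(-1.389, -0.691)

df = n − 2 = 218 − 2 = 216.
t* = t_{0.025, 216} = 1.971007.
Margin = t* × SE = 1.971007 × 0.177 = 0.34887.
CI: -1.040 ± 0.34887 → (-1.389, -0.691).
With 95% confidence, each one-unit increase in class size is associated with a change of between -1.389 and -0.691 points in test score.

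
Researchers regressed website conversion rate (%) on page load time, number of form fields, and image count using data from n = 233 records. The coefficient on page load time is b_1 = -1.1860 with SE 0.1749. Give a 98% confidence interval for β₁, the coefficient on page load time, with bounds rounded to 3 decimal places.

df = n − k − 1 = 233 − 3 − 1 = 229.
t* = t_{0.01, 229} = 2.342742.
Margin = t* × SE = 2.342742 × 0.1749 = 0.40975.
CI: -1.1860 ± 0.40975 → (-1.596, -0.776).
With 98% confidence, each one-unit increase in page load time is associated with a change of between -1.596 and -0.776 % in website conversion rate, holding the other predictors fixed.

(-1.596, -0.776)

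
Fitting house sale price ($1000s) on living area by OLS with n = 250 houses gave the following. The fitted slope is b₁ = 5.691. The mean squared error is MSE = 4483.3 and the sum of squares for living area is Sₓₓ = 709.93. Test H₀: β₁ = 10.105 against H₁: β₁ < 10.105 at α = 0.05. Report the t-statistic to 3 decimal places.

t = -1.756

SE(b₁) = √(MSE/Sₓₓ) = √(4483.3/709.93) = 2.51299.
t = (5.691 − 10.105) / 2.51299 = -1.756.
df = n − 2 = 248.
One-sided p ≈ 0.0401, which is < 0.05, so reject H₀.
There is evidence that the true slope on living area is below 10.105 $1000s per unit.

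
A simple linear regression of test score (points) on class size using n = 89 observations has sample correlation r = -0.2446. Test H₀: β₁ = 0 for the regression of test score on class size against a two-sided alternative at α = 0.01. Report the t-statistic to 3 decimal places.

t = -2.353

t = r·√(n − 2)/√(1 − r²) = -0.2446·√87/√0.940171 = -2.353.
df = n − 2 = 87.
Two-sided p ≈ 0.0209, which is ≥ 0.01, so fail to reject H₀.
The data do not give significant evidence of a linear association between class size and test score.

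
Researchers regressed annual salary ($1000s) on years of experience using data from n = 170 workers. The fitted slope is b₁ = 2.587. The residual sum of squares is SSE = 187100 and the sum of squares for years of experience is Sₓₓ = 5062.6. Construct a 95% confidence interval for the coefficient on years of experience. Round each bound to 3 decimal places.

MSE = SSE/(n − 2) = 187100/168 = 1113.69.
SE(b₁) = √(MSE/Sₓₓ) = √(1113.69/5062.6) = 0.469024.
df = n − 2 = 168.
t* = t_{0.025, 168} = 1.974185.
Margin = t* × SE = 1.974185 × 0.469024 = 0.92594.
CI: 2.587 ± 0.92594 → (1.661, 3.513).
With 95% confidence, each one-unit increase in years of experience is associated with a change of between 1.661 and 3.513 $1000s in annual salary.

(1.661, 3.513)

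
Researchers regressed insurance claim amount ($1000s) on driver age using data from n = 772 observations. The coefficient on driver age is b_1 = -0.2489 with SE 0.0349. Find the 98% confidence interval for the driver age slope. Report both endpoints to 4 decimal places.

df = n − 2 = 772 − 2 = 770.
t* = t_{0.01, 770} = 2.3312.
Margin = t* × SE = 2.3312 × 0.0349 = 0.081359.
CI: -0.2489 ± 0.081359 → (-0.3303, -0.1675).
With 98% confidence, each one-unit increase in driver age is associated with a change of between -0.3303 and -0.1675 $1000s in insurance claim amount.

(-0.3303, -0.1675)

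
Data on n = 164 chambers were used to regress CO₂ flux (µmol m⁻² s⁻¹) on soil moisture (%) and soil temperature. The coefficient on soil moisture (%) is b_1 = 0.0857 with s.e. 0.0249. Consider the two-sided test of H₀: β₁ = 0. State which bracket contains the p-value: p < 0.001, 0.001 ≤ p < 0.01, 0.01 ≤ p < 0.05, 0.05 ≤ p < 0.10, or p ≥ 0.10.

t = 0.0857 / 0.0249 = 3.442.
df = n − k − 1 = 164 − 2 − 1 = 161.
Two-sided p = 2·P(T_{161} > |t|) ≈ 0.0007.
So p < 0.001.

p < 0.001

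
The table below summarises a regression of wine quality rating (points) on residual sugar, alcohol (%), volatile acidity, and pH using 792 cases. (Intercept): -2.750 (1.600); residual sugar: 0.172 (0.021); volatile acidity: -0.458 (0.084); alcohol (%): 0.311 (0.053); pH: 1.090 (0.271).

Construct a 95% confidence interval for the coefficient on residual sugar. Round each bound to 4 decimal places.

Read off: b = 0.172, SE = 0.021 for residual sugar.
df = n − k − 1 = 792 − 4 − 1 = 787.
t* = t_{0.025, 787} = 1.962983.
Margin = t* × SE = 1.962983 × 0.021 = 0.041223.
CI: 0.172 ± 0.041223 → (0.1308, 0.2132).

(0.1308, 0.2132)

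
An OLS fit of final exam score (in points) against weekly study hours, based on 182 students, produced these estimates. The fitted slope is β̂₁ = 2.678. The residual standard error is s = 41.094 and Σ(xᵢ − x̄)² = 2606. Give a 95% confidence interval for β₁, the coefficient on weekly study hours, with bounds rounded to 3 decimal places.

SE(β̂₁) = s/√Sₓₓ = 41.094/√2606 = 0.804991.
df = n − 2 = 180.
t* = t_{0.025, 180} = 1.973231.
Margin = t* × SE = 1.973231 × 0.804991 = 1.58843.
CI: 2.678 ± 1.58843 → (1.090, 4.266).
With 95% confidence, each one-unit increase in weekly study hours is associated with a change of between 1.090 and 4.266 points in final exam score.

(1.090, 4.266)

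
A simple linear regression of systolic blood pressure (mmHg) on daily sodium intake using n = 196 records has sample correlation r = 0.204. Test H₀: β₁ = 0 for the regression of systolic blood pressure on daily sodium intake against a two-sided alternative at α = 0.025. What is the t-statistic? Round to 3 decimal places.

t = 2.902

t = r·√(n − 2)/√(1 − r²) = 0.204·√194/√0.958384 = 2.902.
df = n − 2 = 194.
Two-sided p ≈ 0.0041, which is < 0.025, so reject H₀.
There is evidence of a linear association between daily sodium intake and systolic blood pressure.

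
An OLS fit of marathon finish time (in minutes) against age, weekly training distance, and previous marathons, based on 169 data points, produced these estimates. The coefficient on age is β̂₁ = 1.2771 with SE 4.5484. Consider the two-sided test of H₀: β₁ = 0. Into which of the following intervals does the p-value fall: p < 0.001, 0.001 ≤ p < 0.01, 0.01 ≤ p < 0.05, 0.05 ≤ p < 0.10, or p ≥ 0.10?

t = 1.2771 / 4.5484 = 0.281.
df = n − k − 1 = 169 − 3 − 1 = 165.
Two-sided p = 2·P(T_{165} > |t|) ≈ 0.7792.
So p ≥ 0.10.

p ≥ 0.10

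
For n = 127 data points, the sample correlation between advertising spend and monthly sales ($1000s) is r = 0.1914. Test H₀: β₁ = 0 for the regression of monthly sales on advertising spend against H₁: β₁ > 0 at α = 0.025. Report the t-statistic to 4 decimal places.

t = 2.1802

t = r·√(n − 2)/√(1 − r²) = 0.1914·√125/√0.963366 = 2.1802.
df = n − 2 = 125.
One-sided p ≈ 0.0156, which is < 0.025, so reject H₀.
There is evidence of a linear association between advertising spend and monthly sales.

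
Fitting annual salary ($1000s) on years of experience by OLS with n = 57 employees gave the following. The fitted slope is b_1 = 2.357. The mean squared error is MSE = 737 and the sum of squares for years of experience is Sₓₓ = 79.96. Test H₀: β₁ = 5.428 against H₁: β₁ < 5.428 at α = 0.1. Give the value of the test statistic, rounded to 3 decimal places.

SE(b_1) = √(MSE/Sₓₓ) = √(737/79.96) = 3.03597.
t = (2.357 − 5.428) / 3.03597 = -1.012.
df = n − 2 = 55.
One-sided p ≈ 0.1581, which is ≥ 0.1, so fail to reject H₀.
The data do not give significant evidence that the true slope on years of experience is below 5.428 $1000s per unit.

t = -1.012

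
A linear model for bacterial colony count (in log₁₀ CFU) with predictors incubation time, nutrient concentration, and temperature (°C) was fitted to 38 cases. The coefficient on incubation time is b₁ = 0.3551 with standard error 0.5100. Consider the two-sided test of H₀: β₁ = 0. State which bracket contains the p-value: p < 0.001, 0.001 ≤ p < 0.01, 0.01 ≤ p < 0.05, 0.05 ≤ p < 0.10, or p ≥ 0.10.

t = 0.3551 / 0.5100 = 0.696.
df = n − k − 1 = 38 − 3 − 1 = 34.
Two-sided p = 2·P(T_{34} > |t|) ≈ 0.4910.
So p ≥ 0.10.

p ≥ 0.10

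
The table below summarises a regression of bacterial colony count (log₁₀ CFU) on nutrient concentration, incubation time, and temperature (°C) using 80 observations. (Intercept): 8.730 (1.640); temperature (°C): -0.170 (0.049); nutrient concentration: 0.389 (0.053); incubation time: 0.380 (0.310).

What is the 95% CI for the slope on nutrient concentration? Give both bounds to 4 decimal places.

(0.2834, 0.4946)

Read off: b = 0.389, SE = 0.053 for nutrient concentration.
df = n − k − 1 = 80 − 3 − 1 = 76.
t* = t_{0.025, 76} = 1.991673.
Margin = t* × SE = 1.991673 × 0.053 = 0.105559.
CI: 0.389 ± 0.105559 → (0.2834, 0.4946).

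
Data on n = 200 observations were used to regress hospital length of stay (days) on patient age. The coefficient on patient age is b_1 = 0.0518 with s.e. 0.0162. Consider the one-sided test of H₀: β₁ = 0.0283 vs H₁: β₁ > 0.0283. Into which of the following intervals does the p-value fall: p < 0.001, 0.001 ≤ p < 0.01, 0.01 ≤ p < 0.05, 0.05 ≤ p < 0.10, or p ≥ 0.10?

t = (0.0518 − 0.0283) / 0.0162 = 1.451.
df = n − 2 = 200 − 2 = 198.
One-sided p = P(T_{198} > t) ≈ 0.0742.
So 0.05 ≤ p < 0.10.

0.05 ≤ p < 0.10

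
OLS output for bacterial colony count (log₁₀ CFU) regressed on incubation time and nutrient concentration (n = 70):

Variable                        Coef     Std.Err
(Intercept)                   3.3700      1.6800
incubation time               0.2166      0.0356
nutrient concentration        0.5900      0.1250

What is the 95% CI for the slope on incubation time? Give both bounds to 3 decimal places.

Read off: b = 0.2166, SE = 0.0356 for incubation time.
df = n − k − 1 = 70 − 2 − 1 = 67.
t* = t_{0.025, 67} = 1.996008.
Margin = t* × SE = 1.996008 × 0.0356 = 0.07106.
CI: 0.2166 ± 0.07106 → (0.146, 0.288).

(0.146, 0.288)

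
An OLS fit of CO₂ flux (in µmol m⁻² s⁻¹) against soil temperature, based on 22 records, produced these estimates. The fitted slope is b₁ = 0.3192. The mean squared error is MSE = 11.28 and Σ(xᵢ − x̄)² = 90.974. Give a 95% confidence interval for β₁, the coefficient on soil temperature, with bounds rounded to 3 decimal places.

(-0.415, 1.054)

SE(b₁) = √(MSE/Sₓₓ) = √(11.28/90.974) = 0.352124.
df = n − 2 = 20.
t* = t_{0.025, 20} = 2.085963.
Margin = t* × SE = 2.085963 × 0.352124 = 0.73452.
CI: 0.3192 ± 0.73452 → (-0.415, 1.054).
With 95% confidence, each one-unit increase in soil temperature is associated with a change of between -0.415 and 1.054 µmol m⁻² s⁻¹ in CO₂ flux.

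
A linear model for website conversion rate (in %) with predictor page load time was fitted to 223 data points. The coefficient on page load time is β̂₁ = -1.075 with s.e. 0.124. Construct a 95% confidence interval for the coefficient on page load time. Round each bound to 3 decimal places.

(-1.319, -0.831)

df = n − 2 = 223 − 2 = 221.
t* = t_{0.025, 221} = 1.970756.
Margin = t* × SE = 1.970756 × 0.124 = 0.24437.
CI: -1.075 ± 0.24437 → (-1.319, -0.831).
With 95% confidence, each one-unit increase in page load time is associated with a change of between -1.319 and -0.831 % in website conversion rate.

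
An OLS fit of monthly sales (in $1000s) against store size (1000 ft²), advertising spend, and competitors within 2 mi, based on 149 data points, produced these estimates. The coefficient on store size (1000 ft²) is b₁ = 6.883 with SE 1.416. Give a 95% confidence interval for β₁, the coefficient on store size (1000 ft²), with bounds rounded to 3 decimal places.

df = n − k − 1 = 149 − 3 − 1 = 145.
t* = t_{0.025, 145} = 1.97646.
Margin = t* × SE = 1.97646 × 1.416 = 2.79867.
CI: 6.883 ± 2.79867 → (4.084, 9.682).
With 95% confidence, each one-unit increase in store size (1000 ft²) is associated with a change of between 4.084 and 9.682 $1000s in monthly sales, holding the other predictors fixed.

(4.084, 9.682)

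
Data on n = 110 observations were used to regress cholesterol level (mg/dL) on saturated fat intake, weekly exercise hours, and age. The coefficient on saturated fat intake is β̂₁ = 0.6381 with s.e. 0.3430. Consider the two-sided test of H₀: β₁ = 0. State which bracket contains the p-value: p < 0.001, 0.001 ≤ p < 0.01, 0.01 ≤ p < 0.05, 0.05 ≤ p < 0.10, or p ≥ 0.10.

t = 0.6381 / 0.3430 = 1.860.
df = n − k − 1 = 110 − 3 − 1 = 106.
Two-sided p = 2·P(T_{106} > |t|) ≈ 0.0656.
So 0.05 ≤ p < 0.10.

0.05 ≤ p < 0.10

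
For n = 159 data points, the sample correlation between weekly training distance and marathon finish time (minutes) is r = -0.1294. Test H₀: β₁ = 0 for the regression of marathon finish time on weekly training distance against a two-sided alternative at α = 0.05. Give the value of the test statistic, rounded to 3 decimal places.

t = -1.635

t = r·√(n − 2)/√(1 − r²) = -0.1294·√157/√0.983256 = -1.635.
df = n − 2 = 157.
Two-sided p ≈ 0.1040, which is ≥ 0.05, so fail to reject H₀.
The data do not give significant evidence of a linear association between weekly training distance and marathon finish time.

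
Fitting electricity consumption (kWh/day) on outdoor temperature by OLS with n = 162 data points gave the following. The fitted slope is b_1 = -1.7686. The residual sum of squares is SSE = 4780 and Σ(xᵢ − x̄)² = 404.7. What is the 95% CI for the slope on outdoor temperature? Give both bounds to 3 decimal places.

MSE = SSE/(n − 2) = 4780/160 = 29.875.
SE(b_1) = √(MSE/Sₓₓ) = √(29.875/404.7) = 0.271699.
df = n − 2 = 160.
t* = t_{0.025, 160} = 1.974902.
Margin = t* × SE = 1.974902 × 0.271699 = 0.53658.
CI: -1.7686 ± 0.53658 → (-2.305, -1.232).
With 95% confidence, each one-unit increase in outdoor temperature is associated with a change of between -2.305 and -1.232 kWh/day in electricity consumption.

(-2.305, -1.232)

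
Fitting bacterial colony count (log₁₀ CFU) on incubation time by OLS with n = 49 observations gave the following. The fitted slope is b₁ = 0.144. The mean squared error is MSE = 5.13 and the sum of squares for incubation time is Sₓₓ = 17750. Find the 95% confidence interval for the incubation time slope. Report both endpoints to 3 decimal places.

(0.110, 0.178)

SE(b₁) = √(MSE/Sₓₓ) = √(5.13/17750) = 0.0170004.
df = n − 2 = 47.
t* = t_{0.025, 47} = 2.011741.
Margin = t* × SE = 2.011741 × 0.0170004 = 0.03420.
CI: 0.144 ± 0.03420 → (0.110, 0.178).
With 95% confidence, each one-unit increase in incubation time is associated with a change of between 0.110 and 0.178 log₁₀ CFU in bacterial colony count.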